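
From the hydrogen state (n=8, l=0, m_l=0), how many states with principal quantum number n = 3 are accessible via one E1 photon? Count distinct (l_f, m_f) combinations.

E1 requires Δl = ±1, so l_f ∈ {-1, 1}; with 0 ≤ l_f ≤ n_f−1 = 2, the allowed l_f values are {1}.
For l_f = 1: m_f ∈ {m_i−1, m_i, m_i+1} ∩ [−1, 1] = {-1, 0, 1} → 3 states.
Total: 3.

3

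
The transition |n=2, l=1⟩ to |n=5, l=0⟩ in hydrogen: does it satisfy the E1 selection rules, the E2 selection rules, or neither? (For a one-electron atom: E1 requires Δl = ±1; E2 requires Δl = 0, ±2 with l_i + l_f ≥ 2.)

E1

Δl = 0 − 1 = -1; l_i + l_f = 1.
E1 (Δl = ±1): satisfied.
E2 (Δl = 0,±2, l_i+l_f ≥ 2): not satisfied.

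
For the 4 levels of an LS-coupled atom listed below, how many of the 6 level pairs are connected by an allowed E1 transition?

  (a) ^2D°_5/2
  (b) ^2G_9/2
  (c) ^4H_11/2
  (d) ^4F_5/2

0

(a)–(b): forbidden (ΔL, ΔJ).
(a)–(c): forbidden (ΔS, ΔL, ΔJ).
(a)–(d): forbidden (ΔS).
(b)–(c): forbidden (parity, ΔS).
(b)–(d): forbidden (parity, ΔS, ΔJ).
(c)–(d): forbidden (parity, ΔL, ΔJ).
Allowed pairs: 0 of 6.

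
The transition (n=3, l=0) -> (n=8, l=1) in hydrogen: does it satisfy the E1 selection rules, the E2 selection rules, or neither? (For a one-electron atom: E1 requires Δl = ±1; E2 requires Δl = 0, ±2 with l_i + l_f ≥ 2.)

Δl = 1 − 0 = +1; l_i + l_f = 1.
E1 (Δl = ±1): satisfied.
E2 (Δl = 0,±2, l_i+l_f ≥ 2): not satisfied.

E1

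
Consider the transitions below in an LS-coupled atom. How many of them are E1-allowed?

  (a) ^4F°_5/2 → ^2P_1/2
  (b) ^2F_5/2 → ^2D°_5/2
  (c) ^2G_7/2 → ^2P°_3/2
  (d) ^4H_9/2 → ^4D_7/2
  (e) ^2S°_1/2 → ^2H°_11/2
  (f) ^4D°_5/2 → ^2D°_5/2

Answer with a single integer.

1

(a) forbidden (ΔS, ΔL, ΔJ fail)
(b) allowed
(c) forbidden (ΔL, ΔJ fail)
(d) forbidden (parity, ΔL fail)
(e) forbidden (parity, ΔL, ΔJ fail)
(f) forbidden (parity, ΔS fail)
Total allowed: 1 of 6.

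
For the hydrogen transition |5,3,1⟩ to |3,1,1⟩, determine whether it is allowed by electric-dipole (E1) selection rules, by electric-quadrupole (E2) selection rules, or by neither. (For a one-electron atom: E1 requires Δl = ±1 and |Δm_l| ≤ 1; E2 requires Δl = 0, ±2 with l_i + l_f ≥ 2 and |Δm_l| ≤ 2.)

Δl = 1 − 3 = -2; l_i + l_f = 4.
Δm_l = +0.
E1 (Δl = ±1, |Δm_l| ≤ 1): not satisfied.
E2 (Δl = 0,±2, l_i+l_f ≥ 2, |Δm_l| ≤ 2): satisfied.

E2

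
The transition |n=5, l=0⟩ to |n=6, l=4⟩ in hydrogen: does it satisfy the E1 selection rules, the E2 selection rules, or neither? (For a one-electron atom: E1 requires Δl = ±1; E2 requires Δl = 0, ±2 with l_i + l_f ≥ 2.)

neither

Δl = 4 − 0 = +4; l_i + l_f = 4.
E1 (Δl = ±1): not satisfied.
E2 (Δl = 0,±2, l_i+l_f ≥ 2): not satisfied.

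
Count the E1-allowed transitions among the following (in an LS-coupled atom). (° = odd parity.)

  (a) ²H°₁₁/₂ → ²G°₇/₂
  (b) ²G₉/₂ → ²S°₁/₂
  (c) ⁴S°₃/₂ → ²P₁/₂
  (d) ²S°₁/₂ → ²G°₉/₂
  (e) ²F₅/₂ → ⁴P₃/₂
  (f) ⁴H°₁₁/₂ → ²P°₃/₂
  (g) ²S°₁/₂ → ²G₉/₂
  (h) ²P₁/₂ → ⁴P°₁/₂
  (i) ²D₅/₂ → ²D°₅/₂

1

(a) forbidden (parity, ΔJ fail)
(b) forbidden (ΔL, ΔJ fail)
(c) forbidden (ΔS fails)
(d) forbidden (parity, ΔL, ΔJ fail)
(e) forbidden (parity, ΔS, ΔL fail)
(f) forbidden (parity, ΔS, ΔL, ΔJ fail)
(g) forbidden (ΔL, ΔJ fail)
(h) forbidden (ΔS fails)
(i) allowed
Total allowed: 1 of 9.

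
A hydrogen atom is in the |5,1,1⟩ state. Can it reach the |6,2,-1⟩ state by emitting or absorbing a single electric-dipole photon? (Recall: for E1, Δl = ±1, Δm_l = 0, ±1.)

forbidden

Δl = 2 − 1 = +1; the E1 rule Δl = ±1 is passes.
Δm_l = -1 − (1) = -2. E1 requires Δm_l = 0, ±1: fails.
The transition is electric-dipole forbidden.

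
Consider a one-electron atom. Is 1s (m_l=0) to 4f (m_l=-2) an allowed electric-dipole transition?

Initial l = 0, final l = 3, so Δl = +3. E1 requires Δl = ±1: ✗.
Δm_l = -2 − (0) = -2. E1 requires Δm_l = 0, ±1: ✗.
The transition is electric-dipole forbidden.

forbidden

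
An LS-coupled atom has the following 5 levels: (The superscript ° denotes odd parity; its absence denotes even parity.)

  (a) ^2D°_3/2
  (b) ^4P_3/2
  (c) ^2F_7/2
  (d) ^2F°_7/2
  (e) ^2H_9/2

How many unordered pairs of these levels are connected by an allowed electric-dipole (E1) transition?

1

(a)–(b): forbidden (ΔS).
(a)–(c): forbidden (ΔJ).
(a)–(d): forbidden (parity, ΔJ).
(a)–(e): forbidden (ΔL, ΔJ).
(b)–(c): forbidden (parity, ΔS, ΔL, ΔJ).
(b)–(d): forbidden (ΔS, ΔL, ΔJ).
(b)–(e): forbidden (parity, ΔS, ΔL, ΔJ).
(c)–(d): allowed.
(c)–(e): forbidden (parity, ΔL).
(d)–(e): forbidden (ΔL).
Allowed pairs: 1 of 10.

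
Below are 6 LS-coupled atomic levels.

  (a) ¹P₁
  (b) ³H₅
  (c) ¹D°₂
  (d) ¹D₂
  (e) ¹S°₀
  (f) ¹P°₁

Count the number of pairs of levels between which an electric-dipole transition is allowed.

5

(a)–(b): forbidden (parity, ΔS, ΔL, ΔJ).
(a)–(c): allowed.
(a)–(d): forbidden (parity).
(a)–(e): allowed.
(a)–(f): allowed.
(b)–(c): forbidden (ΔS, ΔL, ΔJ).
(b)–(d): forbidden (parity, ΔS, ΔL, ΔJ).
(b)–(e): forbidden (ΔS, ΔL, ΔJ).
(b)–(f): forbidden (ΔS, ΔL, ΔJ).
(c)–(d): allowed.
(c)–(e): forbidden (parity, ΔL, ΔJ).
(c)–(f): forbidden (parity).
(d)–(e): forbidden (ΔL, ΔJ).
(d)–(f): allowed.
(e)–(f): forbidden (parity).
Allowed pairs: 5 of 15.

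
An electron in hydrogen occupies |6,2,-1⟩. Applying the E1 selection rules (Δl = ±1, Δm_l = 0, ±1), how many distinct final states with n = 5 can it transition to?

E1 requires Δl = ±1, so l_f ∈ {1, 3}; with 0 ≤ l_f ≤ n_f−1 = 4, the allowed l_f values are {1, 3}.
For l_f = 1: m_f ∈ {m_i−1, m_i, m_i+1} ∩ [−1, 1] = {-1, 0} → 2 states.
For l_f = 3: m_f ∈ {m_i−1, m_i, m_i+1} ∩ [−3, 3] = {-2, -1, 0} → 3 states.
Total: 5.

5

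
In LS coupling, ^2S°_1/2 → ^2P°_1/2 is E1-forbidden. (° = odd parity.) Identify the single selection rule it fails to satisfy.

Reading off the term symbols: S 1/2→1/2, L 0→1, J 1/2→1/2, parity odd→odd.
ΔJ = 0, ±1 (not J=0↔0): J: 1/2 → 1/2, ΔJ = +0 — ok.
ΔL = 0, ±1 (not L=0↔0): L: 0 → 1, ΔL = +1 — ok.
Parity must change: odd → odd — fails.
ΔS = 0: S: 1/2 → 1/2 — ok.

parity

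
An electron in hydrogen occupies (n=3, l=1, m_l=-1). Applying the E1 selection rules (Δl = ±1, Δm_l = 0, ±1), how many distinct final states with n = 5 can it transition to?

E1 requires Δl = ±1, so l_f ∈ {0, 2}; with 0 ≤ l_f ≤ n_f−1 = 4, the allowed l_f values are {0, 2}.
For l_f = 0: m_f ∈ {m_i−1, m_i, m_i+1} ∩ [−0, 0] = {0} → 1 state.
For l_f = 2: m_f ∈ {m_i−1, m_i, m_i+1} ∩ [−2, 2] = {-2, -1, 0} → 3 states.
Total: 4.

4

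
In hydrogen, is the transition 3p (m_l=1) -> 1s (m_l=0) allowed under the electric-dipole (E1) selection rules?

Δl = 0 − 1 = -1; the E1 rule Δl = ±1 is ✓.
Δm_l = 0 − (1) = -1. E1 requires Δm_l = 0, ±1: ✓.
All E1 selection rules are satisfied.

allowed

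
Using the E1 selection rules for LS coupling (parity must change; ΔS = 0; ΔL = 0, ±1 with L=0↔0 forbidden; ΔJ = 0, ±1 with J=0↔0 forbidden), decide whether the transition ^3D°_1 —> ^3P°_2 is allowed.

Reading off the term symbols: S 1→1, L 2→1, J 1→2, parity odd→odd.
Parity must change: odd → odd — fails.
ΔS = 0: S: 1 → 1 — ok.
ΔL = 0, ±1 (not L=0↔0): L: 2 → 1, ΔL = -1 — ok.
ΔJ = 0, ±1 (not J=0↔0): J: 1 → 2, ΔJ = +1 — ok.
Rule(s) violated: parity.

forbidden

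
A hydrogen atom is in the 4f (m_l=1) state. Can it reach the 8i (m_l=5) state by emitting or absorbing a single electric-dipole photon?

l: 3 → 6 (Δl = +3). Δl = ±1 fails.
m_l: 1 → 5 (Δm_l = +4). |Δm_l| ≤ 1 fails.
The transition is electric-dipole forbidden.

forbidden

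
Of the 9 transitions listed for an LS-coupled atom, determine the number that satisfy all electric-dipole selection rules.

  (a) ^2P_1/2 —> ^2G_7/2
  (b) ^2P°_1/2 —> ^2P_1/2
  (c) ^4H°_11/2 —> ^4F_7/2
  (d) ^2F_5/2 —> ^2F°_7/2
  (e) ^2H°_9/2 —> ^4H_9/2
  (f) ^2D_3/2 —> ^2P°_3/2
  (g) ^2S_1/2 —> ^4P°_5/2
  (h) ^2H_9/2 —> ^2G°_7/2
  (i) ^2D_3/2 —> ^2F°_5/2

(a) forbidden (parity, ΔL, ΔJ fail)
(b) allowed
(c) forbidden (ΔL, ΔJ fail)
(d) allowed
(e) forbidden (ΔS fails)
(f) allowed
(g) forbidden (ΔS, ΔJ fail)
(h) allowed
(i) allowed
Total allowed: 5 of 9.

5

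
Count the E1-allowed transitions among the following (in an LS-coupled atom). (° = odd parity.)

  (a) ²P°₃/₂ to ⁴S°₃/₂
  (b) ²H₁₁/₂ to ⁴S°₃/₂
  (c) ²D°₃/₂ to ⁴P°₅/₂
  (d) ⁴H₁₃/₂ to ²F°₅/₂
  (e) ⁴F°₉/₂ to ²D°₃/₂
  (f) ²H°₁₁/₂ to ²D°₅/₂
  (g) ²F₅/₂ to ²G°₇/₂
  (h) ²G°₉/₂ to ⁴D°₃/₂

(a) forbidden (parity, ΔS fail)
(b) forbidden (ΔS, ΔL, ΔJ fail)
(c) forbidden (parity, ΔS fail)
(d) forbidden (ΔS, ΔL, ΔJ fail)
(e) forbidden (parity, ΔS, ΔJ fail)
(f) forbidden (parity, ΔL, ΔJ fail)
(g) allowed
(h) forbidden (parity, ΔS, ΔL, ΔJ fail)
Total allowed: 1 of 8.

1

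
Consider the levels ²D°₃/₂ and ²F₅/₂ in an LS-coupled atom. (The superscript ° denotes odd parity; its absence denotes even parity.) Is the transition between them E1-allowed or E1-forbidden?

Initial level: S=1/2, L=2, J=3/2, parity odd. Final level: S=1/2, L=3, J=5/2, parity even.
ΔL = 0, ±1 (not L=0↔0): L: 2 → 3, ΔL = +1 — ok.
ΔJ = 0, ±1 (not J=0↔0): J: 3/2 → 5/2, ΔJ = +1 — ok.
ΔS = 0: S: 1/2 → 1/2 — ok.
Parity must change: odd → even — ok.
All four E1 rules are satisfied.

allowed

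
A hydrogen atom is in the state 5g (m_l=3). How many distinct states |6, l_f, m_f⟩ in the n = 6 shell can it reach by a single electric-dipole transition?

E1 requires Δl = ±1, so l_f ∈ {3, 5}; with 0 ≤ l_f ≤ n_f−1 = 5, the allowed l_f values are {3, 5}.
For l_f = 3: m_f ∈ {m_i−1, m_i, m_i+1} ∩ [−3, 3] = {2, 3} → 2 states.
For l_f = 5: m_f ∈ {m_i−1, m_i, m_i+1} ∩ [−5, 5] = {2, 3, 4} → 3 states.
Total: 5.

5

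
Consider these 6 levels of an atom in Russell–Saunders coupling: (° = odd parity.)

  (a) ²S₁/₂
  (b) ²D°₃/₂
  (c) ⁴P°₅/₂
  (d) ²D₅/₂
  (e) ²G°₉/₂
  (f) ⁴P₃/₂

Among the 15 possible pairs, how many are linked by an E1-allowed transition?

(a)–(b): forbidden (ΔL).
(a)–(c): forbidden (ΔS, ΔJ).
(a)–(d): forbidden (parity, ΔL, ΔJ).
(a)–(e): forbidden (ΔL, ΔJ).
(a)–(f): forbidden (parity, ΔS).
(b)–(c): forbidden (parity, ΔS).
(b)–(d): allowed.
(b)–(e): forbidden (parity, ΔL, ΔJ).
(b)–(f): forbidden (ΔS).
(c)–(d): forbidden (ΔS).
(c)–(e): forbidden (parity, ΔS, ΔL, ΔJ).
(c)–(f): allowed.
(d)–(e): forbidden (ΔL, ΔJ).
(d)–(f): forbidden (parity, ΔS).
(e)–(f): forbidden (ΔS, ΔL, ΔJ).
Allowed pairs: 2 of 15.

2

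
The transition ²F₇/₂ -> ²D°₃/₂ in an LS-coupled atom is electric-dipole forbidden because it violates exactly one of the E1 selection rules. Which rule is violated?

Initial level: S=1/2, L=3, J=7/2, parity even. Final level: S=1/2, L=2, J=3/2, parity odd.
Parity must change: even → odd — passes.
ΔS = 0: S: 1/2 → 1/2 — passes.
ΔL = 0, ±1 (not L=0↔0): L: 3 → 2, ΔL = -1 — passes.
ΔJ = 0, ±1 (not J=0↔0): J: 7/2 → 3/2, ΔJ = -2 — fails.

the ΔJ = 0, ±1 rule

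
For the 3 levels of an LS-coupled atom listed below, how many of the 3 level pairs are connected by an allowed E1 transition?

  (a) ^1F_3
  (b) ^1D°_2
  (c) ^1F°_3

(a)–(b): allowed.
(a)–(c): allowed.
(b)–(c): forbidden (parity).
Allowed pairs: 2 of 3.

2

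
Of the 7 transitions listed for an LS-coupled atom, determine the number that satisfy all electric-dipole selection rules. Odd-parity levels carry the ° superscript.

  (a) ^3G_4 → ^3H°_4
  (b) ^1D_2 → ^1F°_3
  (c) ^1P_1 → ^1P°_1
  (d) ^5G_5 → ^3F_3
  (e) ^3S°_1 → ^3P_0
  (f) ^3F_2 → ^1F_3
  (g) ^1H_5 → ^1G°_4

(a) allowed
(b) allowed
(c) allowed
(d) forbidden (parity, ΔS, ΔJ fail)
(e) allowed
(f) forbidden (parity, ΔS fail)
(g) allowed
Total allowed: 5 of 7.

5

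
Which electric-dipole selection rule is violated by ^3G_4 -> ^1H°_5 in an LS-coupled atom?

the ΔS = 0 rule

ΔL = 0, ±1 (not L=0↔0): L: 4 → 5, ΔL = +1 — ✓.
ΔS = 0: S: 1 → 0 — ✗.
Parity must change: even → odd — ✓.
ΔJ = 0, ±1 (not J=0↔0): J: 4 → 5, ΔJ = +1 — ✓.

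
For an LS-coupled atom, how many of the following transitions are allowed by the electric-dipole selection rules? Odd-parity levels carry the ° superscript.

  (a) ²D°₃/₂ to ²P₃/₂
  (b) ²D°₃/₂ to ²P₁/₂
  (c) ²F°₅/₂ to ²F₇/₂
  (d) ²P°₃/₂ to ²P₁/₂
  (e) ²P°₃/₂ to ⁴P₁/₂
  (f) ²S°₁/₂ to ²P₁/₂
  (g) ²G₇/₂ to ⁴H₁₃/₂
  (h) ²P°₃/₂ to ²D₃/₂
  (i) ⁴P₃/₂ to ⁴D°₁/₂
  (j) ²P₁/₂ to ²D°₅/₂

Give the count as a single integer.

7

(a) allowed
(b) allowed
(c) allowed
(d) allowed
(e) forbidden (ΔS fails)
(f) allowed
(g) forbidden (parity, ΔS, ΔJ fail)
(h) allowed
(i) allowed
(j) forbidden (ΔJ fails)
Total allowed: 7 of 10.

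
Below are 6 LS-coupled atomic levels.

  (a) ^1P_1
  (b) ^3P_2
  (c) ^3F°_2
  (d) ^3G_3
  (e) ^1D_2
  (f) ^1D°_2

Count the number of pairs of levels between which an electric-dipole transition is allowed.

3

(a)–(b): forbidden (parity, ΔS).
(a)–(c): forbidden (ΔS, ΔL).
(a)–(d): forbidden (parity, ΔS, ΔL, ΔJ).
(a)–(e): forbidden (parity).
(a)–(f): allowed.
(b)–(c): forbidden (ΔL).
(b)–(d): forbidden (parity, ΔL).
(b)–(e): forbidden (parity, ΔS).
(b)–(f): forbidden (ΔS).
(c)–(d): allowed.
(c)–(e): forbidden (ΔS).
(c)–(f): forbidden (parity, ΔS).
(d)–(e): forbidden (parity, ΔS, ΔL).
(d)–(f): forbidden (ΔS, ΔL).
(e)–(f): allowed.
Allowed pairs: 3 of 15.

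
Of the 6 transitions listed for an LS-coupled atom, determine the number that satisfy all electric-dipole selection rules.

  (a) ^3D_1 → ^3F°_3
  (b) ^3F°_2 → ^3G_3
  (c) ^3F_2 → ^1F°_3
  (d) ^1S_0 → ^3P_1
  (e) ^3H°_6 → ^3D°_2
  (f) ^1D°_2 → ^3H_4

1

(a) forbidden (ΔJ fails)
(b) allowed
(c) forbidden (ΔS fails)
(d) forbidden (parity, ΔS fail)
(e) forbidden (parity, ΔL, ΔJ fail)
(f) forbidden (ΔS, ΔL, ΔJ fail)
Total allowed: 1 of 6.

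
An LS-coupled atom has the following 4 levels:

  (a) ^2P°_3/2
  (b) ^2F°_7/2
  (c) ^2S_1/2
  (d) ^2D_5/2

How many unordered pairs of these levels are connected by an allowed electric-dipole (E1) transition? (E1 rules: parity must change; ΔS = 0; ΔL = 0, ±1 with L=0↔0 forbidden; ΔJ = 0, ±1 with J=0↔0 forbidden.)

3

(a)–(b): forbidden (parity, ΔL, ΔJ).
(a)–(c): allowed.
(a)–(d): allowed.
(b)–(c): forbidden (ΔL, ΔJ).
(b)–(d): allowed.
(c)–(d): forbidden (parity, ΔL, ΔJ).
Allowed pairs: 3 of 6.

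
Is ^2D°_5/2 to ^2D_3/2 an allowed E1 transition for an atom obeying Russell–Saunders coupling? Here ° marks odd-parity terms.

Reading off the term symbols: S 1/2→1/2, L 2→2, J 5/2→3/2, parity odd→even.
ΔS = 0: S: 1/2 → 1/2 — satisfied.
Parity must change: odd → even — satisfied.
ΔJ = 0, ±1 (not J=0↔0): J: 5/2 → 3/2, ΔJ = -1 — satisfied.
ΔL = 0, ±1 (not L=0↔0): L: 2 → 2, ΔL = +0 — satisfied.
All four E1 rules are satisfied.

allowed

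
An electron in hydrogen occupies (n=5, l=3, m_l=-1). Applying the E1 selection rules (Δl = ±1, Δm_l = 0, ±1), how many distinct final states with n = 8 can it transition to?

6

E1 requires Δl = ±1, so l_f ∈ {2, 4}; with 0 ≤ l_f ≤ n_f−1 = 7, the allowed l_f values are {2, 4}.
For l_f = 2: m_f ∈ {m_i−1, m_i, m_i+1} ∩ [−2, 2] = {-2, -1, 0} → 3 states.
For l_f = 4: m_f ∈ {m_i−1, m_i, m_i+1} ∩ [−4, 4] = {-2, -1, 0} → 3 states.
Total: 6.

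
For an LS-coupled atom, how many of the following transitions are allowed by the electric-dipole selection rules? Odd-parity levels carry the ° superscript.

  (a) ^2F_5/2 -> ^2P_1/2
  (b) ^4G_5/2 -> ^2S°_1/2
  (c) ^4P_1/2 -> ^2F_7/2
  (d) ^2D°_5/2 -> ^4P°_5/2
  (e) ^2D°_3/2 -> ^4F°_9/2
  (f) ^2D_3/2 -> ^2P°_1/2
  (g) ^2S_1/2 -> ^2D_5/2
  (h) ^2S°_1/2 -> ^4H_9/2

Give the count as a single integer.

1

(a) forbidden (parity, ΔL, ΔJ fail)
(b) forbidden (ΔS, ΔL, ΔJ fail)
(c) forbidden (parity, ΔS, ΔL, ΔJ fail)
(d) forbidden (parity, ΔS fail)
(e) forbidden (parity, ΔS, ΔJ fail)
(f) allowed
(g) forbidden (parity, ΔL, ΔJ fail)
(h) forbidden (ΔS, ΔL, ΔJ fail)
Total allowed: 1 of 8.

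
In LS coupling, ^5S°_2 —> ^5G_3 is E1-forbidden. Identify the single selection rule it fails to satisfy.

Parity must change: odd → even — ✓.
ΔS = 0: S: 2 → 2 — ✓.
ΔL = 0, ±1 (not L=0↔0): L: 0 → 4, ΔL = +4 — ✗.
ΔJ = 0, ±1 (not J=0↔0): J: 2 → 3, ΔJ = +1 — ✓.

the ΔL = 0, ±1 rule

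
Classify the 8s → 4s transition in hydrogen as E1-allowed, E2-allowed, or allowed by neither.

Δl = 0 − 0 = +0; l_i + l_f = 0.
E1 (Δl = ±1): not satisfied.
E2 (Δl = 0,±2, l_i+l_f ≥ 2): not satisfied.

neither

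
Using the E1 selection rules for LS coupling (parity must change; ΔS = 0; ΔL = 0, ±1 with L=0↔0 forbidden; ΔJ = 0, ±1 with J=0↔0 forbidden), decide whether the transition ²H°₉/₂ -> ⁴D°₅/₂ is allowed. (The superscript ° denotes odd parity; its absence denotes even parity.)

Reading off the term symbols: S 1/2→3/2, L 5→2, J 9/2→5/2, parity odd→odd.
Parity must change: odd → odd — fails.
ΔJ = 0, ±1 (not J=0↔0): J: 9/2 → 5/2, ΔJ = -2 — fails.
ΔS = 0: S: 1/2 → 3/2 — fails.
ΔL = 0, ±1 (not L=0↔0): L: 5 → 2, ΔL = -3 — fails.
Rule(s) violated: parity, ΔS, ΔL, ΔJ.

forbidden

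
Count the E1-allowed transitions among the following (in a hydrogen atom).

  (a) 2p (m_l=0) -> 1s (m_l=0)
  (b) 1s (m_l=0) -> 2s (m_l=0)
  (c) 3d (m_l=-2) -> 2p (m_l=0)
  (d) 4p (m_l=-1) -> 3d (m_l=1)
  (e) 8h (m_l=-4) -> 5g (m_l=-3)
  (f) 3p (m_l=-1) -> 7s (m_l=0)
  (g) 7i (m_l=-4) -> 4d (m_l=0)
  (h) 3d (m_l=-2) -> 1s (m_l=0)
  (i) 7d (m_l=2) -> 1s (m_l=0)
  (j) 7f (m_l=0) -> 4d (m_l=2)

3

(a) allowed
(b) forbidden — Δl = +0 (E1 requires Δl = ±1)
(c) forbidden — Δm_l = +2 (E1 requires Δm_l = 0, ±1)
(d) forbidden — Δm_l = +2 (E1 requires Δm_l = 0, ±1)
(e) allowed
(f) allowed
(g) forbidden — Δl = -4 (E1 requires Δl = ±1); Δm_l = +4 (E1 requires Δm_l = 0, ±1)
(h) forbidden — Δl = -2 (E1 requires Δl = ±1); Δm_l = +2 (E1 requires Δm_l = 0, ±1)
(i) forbidden — Δl = -2 (E1 requires Δl = ±1); Δm_l = -2 (E1 requires Δm_l = 0, ±1)
(j) forbidden — Δm_l = +2 (E1 requires Δm_l = 0, ±1)
Total allowed: 3 of 10.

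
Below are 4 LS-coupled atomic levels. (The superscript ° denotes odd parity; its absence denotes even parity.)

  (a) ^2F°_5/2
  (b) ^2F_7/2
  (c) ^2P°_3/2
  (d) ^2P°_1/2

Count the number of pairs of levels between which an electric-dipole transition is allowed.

1

(a)–(b): allowed.
(a)–(c): forbidden (parity, ΔL).
(a)–(d): forbidden (parity, ΔL, ΔJ).
(b)–(c): forbidden (ΔL, ΔJ).
(b)–(d): forbidden (ΔL, ΔJ).
(c)–(d): forbidden (parity).
Allowed pairs: 1 of 6.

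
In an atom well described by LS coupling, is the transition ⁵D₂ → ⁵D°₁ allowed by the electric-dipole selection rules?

Reading off the term symbols: S 2→2, L 2→2, J 2→1, parity even→odd.
ΔS = 0: S: 2 → 2 — ✓.
Parity must change: even → odd — ✓.
ΔL = 0, ±1 (not L=0↔0): L: 2 → 2, ΔL = +0 — ✓.
ΔJ = 0, ±1 (not J=0↔0): J: 2 → 1, ΔJ = -1 — ✓.
All four E1 rules are satisfied.

allowed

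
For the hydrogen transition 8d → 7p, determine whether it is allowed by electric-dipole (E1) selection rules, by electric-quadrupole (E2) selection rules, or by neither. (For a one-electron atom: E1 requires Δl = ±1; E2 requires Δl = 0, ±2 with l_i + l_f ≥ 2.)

Δl = 1 − 2 = -1; l_i + l_f = 3.
E1 (Δl = ±1): satisfied.
E2 (Δl = 0,±2, l_i+l_f ≥ 2): not satisfied.

E1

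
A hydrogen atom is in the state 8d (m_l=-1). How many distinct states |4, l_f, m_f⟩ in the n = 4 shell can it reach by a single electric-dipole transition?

5

E1 requires Δl = ±1, so l_f ∈ {1, 3}; with 0 ≤ l_f ≤ n_f−1 = 3, the allowed l_f values are {1, 3}.
For l_f = 1: m_f ∈ {m_i−1, m_i, m_i+1} ∩ [−1, 1] = {-1, 0} → 2 states.
For l_f = 3: m_f ∈ {m_i−1, m_i, m_i+1} ∩ [−3, 3] = {-2, -1, 0} → 3 states.
Total: 5.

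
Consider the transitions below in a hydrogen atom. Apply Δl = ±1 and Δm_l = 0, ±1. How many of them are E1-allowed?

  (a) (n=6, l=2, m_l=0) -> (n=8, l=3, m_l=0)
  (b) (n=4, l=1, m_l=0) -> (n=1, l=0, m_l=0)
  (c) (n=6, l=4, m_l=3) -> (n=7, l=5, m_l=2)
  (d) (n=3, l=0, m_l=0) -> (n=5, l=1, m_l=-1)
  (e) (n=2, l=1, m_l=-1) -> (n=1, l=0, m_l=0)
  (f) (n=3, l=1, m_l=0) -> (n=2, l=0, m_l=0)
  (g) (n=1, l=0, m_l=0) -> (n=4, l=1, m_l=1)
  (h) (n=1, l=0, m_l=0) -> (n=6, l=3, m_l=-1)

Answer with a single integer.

(a) allowed
(b) allowed
(c) allowed
(d) allowed
(e) allowed
(f) allowed
(g) allowed
(h) forbidden — Δl = +3 (E1 requires Δl = ±1)
Total allowed: 7 of 8.

7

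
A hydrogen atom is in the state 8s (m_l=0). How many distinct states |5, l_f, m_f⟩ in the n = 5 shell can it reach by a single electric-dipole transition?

E1 requires Δl = ±1, so l_f ∈ {-1, 1}; with 0 ≤ l_f ≤ n_f−1 = 4, the allowed l_f values are {1}.
For l_f = 1: m_f ∈ {m_i−1, m_i, m_i+1} ∩ [−1, 1] = {-1, 0, 1} → 3 states.
Total: 3.

3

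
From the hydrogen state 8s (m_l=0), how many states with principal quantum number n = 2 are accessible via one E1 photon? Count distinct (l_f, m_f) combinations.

E1 requires Δl = ±1, so l_f ∈ {-1, 1}; with 0 ≤ l_f ≤ n_f−1 = 1, the allowed l_f values are {1}.
For l_f = 1: m_f ∈ {m_i−1, m_i, m_i+1} ∩ [−1, 1] = {-1, 0, 1} → 3 states.
Total: 3.

3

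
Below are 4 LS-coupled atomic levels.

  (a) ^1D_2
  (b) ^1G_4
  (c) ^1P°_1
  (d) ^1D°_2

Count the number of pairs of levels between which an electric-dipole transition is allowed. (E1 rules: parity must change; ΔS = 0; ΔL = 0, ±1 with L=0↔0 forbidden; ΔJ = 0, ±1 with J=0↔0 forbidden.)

(a)–(b): forbidden (parity, ΔL, ΔJ).
(a)–(c): allowed.
(a)–(d): allowed.
(b)–(c): forbidden (ΔL, ΔJ).
(b)–(d): forbidden (ΔL, ΔJ).
(c)–(d): forbidden (parity).
Allowed pairs: 2 of 6.

2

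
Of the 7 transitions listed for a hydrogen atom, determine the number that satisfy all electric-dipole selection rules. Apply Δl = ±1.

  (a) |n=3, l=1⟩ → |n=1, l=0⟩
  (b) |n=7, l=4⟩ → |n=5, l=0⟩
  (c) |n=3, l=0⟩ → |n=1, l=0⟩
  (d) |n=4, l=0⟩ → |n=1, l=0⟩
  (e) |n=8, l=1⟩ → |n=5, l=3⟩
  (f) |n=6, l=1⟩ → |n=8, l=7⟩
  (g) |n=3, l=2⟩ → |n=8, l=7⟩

(a) allowed
(b) forbidden — Δl = -4 (E1 requires Δl = ±1)
(c) forbidden — Δl = +0 (E1 requires Δl = ±1)
(d) forbidden — Δl = +0 (E1 requires Δl = ±1)
(e) forbidden — Δl = +2 (E1 requires Δl = ±1)
(f) forbidden — Δl = +6 (E1 requires Δl = ±1)
(g) forbidden — Δl = +5 (E1 requires Δl = ±1)
Total allowed: 1 of 7.

1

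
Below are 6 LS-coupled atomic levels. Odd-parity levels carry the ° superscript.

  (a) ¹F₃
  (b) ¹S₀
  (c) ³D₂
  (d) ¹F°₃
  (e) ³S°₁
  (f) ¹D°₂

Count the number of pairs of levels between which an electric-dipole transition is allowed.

(a)–(b): forbidden (parity, ΔL, ΔJ).
(a)–(c): forbidden (parity, ΔS).
(a)–(d): allowed.
(a)–(e): forbidden (ΔS, ΔL, ΔJ).
(a)–(f): allowed.
(b)–(c): forbidden (parity, ΔS, ΔL, ΔJ).
(b)–(d): forbidden (ΔL, ΔJ).
(b)–(e): forbidden (ΔS, ΔL).
(b)–(f): forbidden (ΔL, ΔJ).
(c)–(d): forbidden (ΔS).
(c)–(e): forbidden (ΔL).
(c)–(f): forbidden (ΔS).
(d)–(e): forbidden (parity, ΔS, ΔL, ΔJ).
(d)–(f): forbidden (parity).
(e)–(f): forbidden (parity, ΔS, ΔL).
Allowed pairs: 2 of 15.

2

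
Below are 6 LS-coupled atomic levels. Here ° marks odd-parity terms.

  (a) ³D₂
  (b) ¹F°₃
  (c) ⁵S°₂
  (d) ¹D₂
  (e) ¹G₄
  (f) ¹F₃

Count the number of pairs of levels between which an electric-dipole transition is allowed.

3

(a)–(b): forbidden (ΔS).
(a)–(c): forbidden (ΔS, ΔL).
(a)–(d): forbidden (parity, ΔS).
(a)–(e): forbidden (parity, ΔS, ΔL, ΔJ).
(a)–(f): forbidden (parity, ΔS).
(b)–(c): forbidden (parity, ΔS, ΔL).
(b)–(d): allowed.
(b)–(e): allowed.
(b)–(f): allowed.
(c)–(d): forbidden (ΔS, ΔL).
(c)–(e): forbidden (ΔS, ΔL, ΔJ).
(c)–(f): forbidden (ΔS, ΔL).
(d)–(e): forbidden (parity, ΔL, ΔJ).
(d)–(f): forbidden (parity).
(e)–(f): forbidden (parity).
Allowed pairs: 3 of 15.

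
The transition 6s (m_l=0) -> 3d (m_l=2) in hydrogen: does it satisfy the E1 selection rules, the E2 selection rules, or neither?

E2

Δl = 2 − 0 = +2; l_i + l_f = 2.
Δm_l = +2.
E1 (Δl = ±1, |Δm_l| ≤ 1): not satisfied.
E2 (Δl = 0,±2, l_i+l_f ≥ 2, |Δm_l| ≤ 2): satisfied.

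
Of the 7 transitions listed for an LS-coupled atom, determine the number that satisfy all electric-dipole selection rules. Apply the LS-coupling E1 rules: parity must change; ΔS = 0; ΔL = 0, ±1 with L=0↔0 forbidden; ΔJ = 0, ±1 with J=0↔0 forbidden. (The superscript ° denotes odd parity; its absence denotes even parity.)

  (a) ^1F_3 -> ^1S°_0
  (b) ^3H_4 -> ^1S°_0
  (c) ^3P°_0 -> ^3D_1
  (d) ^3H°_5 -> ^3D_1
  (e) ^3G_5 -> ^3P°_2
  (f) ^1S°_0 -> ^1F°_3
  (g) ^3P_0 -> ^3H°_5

1

(a) forbidden (ΔL, ΔJ fail)
(b) forbidden (ΔS, ΔL, ΔJ fail)
(c) allowed
(d) forbidden (ΔL, ΔJ fail)
(e) forbidden (ΔL, ΔJ fail)
(f) forbidden (parity, ΔL, ΔJ fail)
(g) forbidden (ΔL, ΔJ fail)
Total allowed: 1 of 7.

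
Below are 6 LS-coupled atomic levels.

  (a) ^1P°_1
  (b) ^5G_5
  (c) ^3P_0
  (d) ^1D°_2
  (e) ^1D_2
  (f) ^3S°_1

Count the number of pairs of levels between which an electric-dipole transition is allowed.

3

(a)–(b): forbidden (ΔS, ΔL, ΔJ).
(a)–(c): forbidden (ΔS).
(a)–(d): forbidden (parity).
(a)–(e): allowed.
(a)–(f): forbidden (parity, ΔS).
(b)–(c): forbidden (parity, ΔS, ΔL, ΔJ).
(b)–(d): forbidden (ΔS, ΔL, ΔJ).
(b)–(e): forbidden (parity, ΔS, ΔL, ΔJ).
(b)–(f): forbidden (ΔS, ΔL, ΔJ).
(c)–(d): forbidden (ΔS, ΔJ).
(c)–(e): forbidden (parity, ΔS, ΔJ).
(c)–(f): allowed.
(d)–(e): allowed.
(d)–(f): forbidden (parity, ΔS, ΔL).
(e)–(f): forbidden (ΔS, ΔL).
Allowed pairs: 3 of 15.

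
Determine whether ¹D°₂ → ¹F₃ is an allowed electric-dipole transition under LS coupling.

allowed

Initial level: S=0, L=2, J=2, parity odd. Final level: S=0, L=3, J=3, parity even.
Parity must change: odd → even — ✓.
ΔS = 0: S: 0 → 0 — ✓.
ΔL = 0, ±1 (not L=0↔0): L: 2 → 3, ΔL = +1 — ✓.
ΔJ = 0, ±1 (not J=0↔0): J: 2 → 3, ΔJ = +1 — ✓.
All four E1 rules are satisfied.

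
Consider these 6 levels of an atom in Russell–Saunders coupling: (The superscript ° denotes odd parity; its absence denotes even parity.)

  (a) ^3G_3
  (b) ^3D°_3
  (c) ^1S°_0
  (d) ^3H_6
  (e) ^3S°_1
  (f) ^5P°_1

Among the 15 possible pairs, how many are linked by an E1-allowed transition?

0

(a)–(b): forbidden (ΔL).
(a)–(c): forbidden (ΔS, ΔL, ΔJ).
(a)–(d): forbidden (parity, ΔJ).
(a)–(e): forbidden (ΔL, ΔJ).
(a)–(f): forbidden (ΔS, ΔL, ΔJ).
(b)–(c): forbidden (parity, ΔS, ΔL, ΔJ).
(b)–(d): forbidden (ΔL, ΔJ).
(b)–(e): forbidden (parity, ΔL, ΔJ).
(b)–(f): forbidden (parity, ΔS, ΔJ).
(c)–(d): forbidden (ΔS, ΔL, ΔJ).
(c)–(e): forbidden (parity, ΔS, ΔL).
(c)–(f): forbidden (parity, ΔS).
(d)–(e): forbidden (ΔL, ΔJ).
(d)–(f): forbidden (ΔS, ΔL, ΔJ).
(e)–(f): forbidden (parity, ΔS).
Allowed pairs: 0 of 15.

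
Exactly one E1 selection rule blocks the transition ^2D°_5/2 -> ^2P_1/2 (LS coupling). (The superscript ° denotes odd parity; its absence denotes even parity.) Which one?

Parity must change: odd → even — passes.
ΔS = 0: S: 1/2 → 1/2 — passes.
ΔL = 0, ±1 (not L=0↔0): L: 2 → 1, ΔL = -1 — passes.
ΔJ = 0, ±1 (not J=0↔0): J: 5/2 → 1/2, ΔJ = -2 — fails.

the ΔJ = 0, ±1 rule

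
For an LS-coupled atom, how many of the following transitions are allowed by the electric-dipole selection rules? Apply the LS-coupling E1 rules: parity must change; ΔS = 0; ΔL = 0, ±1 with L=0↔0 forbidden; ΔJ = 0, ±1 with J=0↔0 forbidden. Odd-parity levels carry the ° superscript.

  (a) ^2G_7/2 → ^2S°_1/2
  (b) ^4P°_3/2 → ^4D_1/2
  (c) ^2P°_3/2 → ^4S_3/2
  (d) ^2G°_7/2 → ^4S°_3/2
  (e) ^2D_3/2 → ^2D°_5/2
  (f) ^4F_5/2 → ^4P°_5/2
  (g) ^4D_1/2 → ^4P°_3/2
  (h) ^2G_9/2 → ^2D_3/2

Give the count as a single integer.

(a) forbidden (ΔL, ΔJ fail)
(b) allowed
(c) forbidden (ΔS fails)
(d) forbidden (parity, ΔS, ΔL, ΔJ fail)
(e) allowed
(f) forbidden (ΔL fails)
(g) allowed
(h) forbidden (parity, ΔL, ΔJ fail)
Total allowed: 3 of 8.

3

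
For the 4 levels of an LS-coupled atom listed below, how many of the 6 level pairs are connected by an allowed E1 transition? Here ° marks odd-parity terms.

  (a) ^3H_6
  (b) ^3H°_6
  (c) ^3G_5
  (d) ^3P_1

(a)–(b): allowed.
(a)–(c): forbidden (parity).
(a)–(d): forbidden (parity, ΔL, ΔJ).
(b)–(c): allowed.
(b)–(d): forbidden (ΔL, ΔJ).
(c)–(d): forbidden (parity, ΔL, ΔJ).
Allowed pairs: 2 of 6.

2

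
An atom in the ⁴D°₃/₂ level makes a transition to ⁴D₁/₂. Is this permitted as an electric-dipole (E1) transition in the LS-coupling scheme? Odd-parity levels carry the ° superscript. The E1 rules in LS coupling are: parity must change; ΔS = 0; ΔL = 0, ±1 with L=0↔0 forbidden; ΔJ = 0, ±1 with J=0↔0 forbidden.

allowed

Initial level: S=3/2, L=2, J=3/2, parity odd. Final level: S=3/2, L=2, J=1/2, parity even.
Parity must change: odd → even — satisfied.
ΔS = 0: S: 3/2 → 3/2 — satisfied.
ΔL = 0, ±1 (not L=0↔0): L: 2 → 2, ΔL = +0 — satisfied.
ΔJ = 0, ±1 (not J=0↔0): J: 3/2 → 1/2, ΔJ = -1 — satisfied.
All four E1 rules are satisfied.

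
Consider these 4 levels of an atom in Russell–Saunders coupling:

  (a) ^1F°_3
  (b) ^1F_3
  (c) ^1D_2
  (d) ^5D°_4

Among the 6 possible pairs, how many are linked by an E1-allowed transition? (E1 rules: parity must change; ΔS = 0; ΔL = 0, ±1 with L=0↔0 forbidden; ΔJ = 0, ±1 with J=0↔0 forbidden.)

(a)–(b): allowed.
(a)–(c): allowed.
(a)–(d): forbidden (parity, ΔS).
(b)–(c): forbidden (parity).
(b)–(d): forbidden (ΔS).
(c)–(d): forbidden (ΔS, ΔJ).
Allowed pairs: 2 of 6.

2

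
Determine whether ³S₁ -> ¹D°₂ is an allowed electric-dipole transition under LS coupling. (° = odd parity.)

forbidden

ΔL = 0, ±1 (not L=0↔0): L: 0 → 2, ΔL = +2 — fails.
ΔS = 0: S: 1 → 0 — fails.
ΔJ = 0, ±1 (not J=0↔0): J: 1 → 2, ΔJ = +1 — passes.
Parity must change: even → odd — passes.
Rule(s) violated: ΔS, ΔL.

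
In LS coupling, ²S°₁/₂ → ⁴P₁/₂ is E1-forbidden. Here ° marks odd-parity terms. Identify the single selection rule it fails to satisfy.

Initial level: S=1/2, L=0, J=1/2, parity odd. Final level: S=3/2, L=1, J=1/2, parity even.
ΔS = 0: S: 1/2 → 3/2 — fails.
Parity must change: odd → even — ok.
ΔJ = 0, ±1 (not J=0↔0): J: 1/2 → 1/2, ΔJ = +0 — ok.
ΔL = 0, ±1 (not L=0↔0): L: 0 → 1, ΔL = +1 — ok.

the ΔS = 0 rule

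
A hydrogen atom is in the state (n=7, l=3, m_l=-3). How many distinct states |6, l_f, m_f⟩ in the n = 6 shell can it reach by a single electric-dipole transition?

E1 requires Δl = ±1, so l_f ∈ {2, 4}; with 0 ≤ l_f ≤ n_f−1 = 5, the allowed l_f values are {2, 4}.
For l_f = 2: m_f ∈ {m_i−1, m_i, m_i+1} ∩ [−2, 2] = {-2} → 1 state.
For l_f = 4: m_f ∈ {m_i−1, m_i, m_i+1} ∩ [−4, 4] = {-4, -3, -2} → 3 states.
Total: 4.

4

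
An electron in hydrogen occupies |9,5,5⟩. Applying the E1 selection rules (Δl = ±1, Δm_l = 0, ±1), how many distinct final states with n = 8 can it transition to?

4

E1 requires Δl = ±1, so l_f ∈ {4, 6}; with 0 ≤ l_f ≤ n_f−1 = 7, the allowed l_f values are {4, 6}.
For l_f = 4: m_f ∈ {m_i−1, m_i, m_i+1} ∩ [−4, 4] = {4} → 1 state.
For l_f = 6: m_f ∈ {m_i−1, m_i, m_i+1} ∩ [−6, 6] = {4, 5, 6} → 3 states.
Total: 4.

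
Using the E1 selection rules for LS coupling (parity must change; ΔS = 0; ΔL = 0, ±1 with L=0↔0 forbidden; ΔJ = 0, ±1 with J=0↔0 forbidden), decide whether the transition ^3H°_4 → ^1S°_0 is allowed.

forbidden

Reading off the term symbols: S 1→0, L 5→0, J 4→0, parity odd→odd.
ΔS = 0: S: 1 → 0 — violated.
ΔJ = 0, ±1 (not J=0↔0): J: 4 → 0, ΔJ = -4 — violated.
Parity must change: odd → odd — violated.
ΔL = 0, ±1 (not L=0↔0): L: 5 → 0, ΔL = -5 — violated.
Rule(s) violated: parity, ΔS, ΔL, ΔJ.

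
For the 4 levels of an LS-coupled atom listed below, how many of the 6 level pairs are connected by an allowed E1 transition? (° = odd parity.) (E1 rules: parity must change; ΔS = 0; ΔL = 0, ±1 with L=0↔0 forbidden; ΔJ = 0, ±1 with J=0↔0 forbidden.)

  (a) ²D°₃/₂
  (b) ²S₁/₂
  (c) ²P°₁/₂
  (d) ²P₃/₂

(a)–(b): forbidden (ΔL).
(a)–(c): forbidden (parity).
(a)–(d): allowed.
(b)–(c): allowed.
(b)–(d): forbidden (parity).
(c)–(d): allowed.
Allowed pairs: 3 of 6.

3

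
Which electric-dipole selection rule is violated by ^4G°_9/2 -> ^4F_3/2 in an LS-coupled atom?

the ΔJ = 0, ±1 rule

Parity must change: odd → even — passes.
ΔS = 0: S: 3/2 → 3/2 — passes.
ΔJ = 0, ±1 (not J=0↔0): J: 9/2 → 3/2, ΔJ = -3 — fails.
ΔL = 0, ±1 (not L=0↔0): L: 4 → 3, ΔL = -1 — passes.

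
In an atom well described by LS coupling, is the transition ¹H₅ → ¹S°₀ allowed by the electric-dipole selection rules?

forbidden

ΔL = 0, ±1 (not L=0↔0): L: 5 → 0, ΔL = -5 — fails.
ΔJ = 0, ±1 (not J=0↔0): J: 5 → 0, ΔJ = -5 — fails.
ΔS = 0: S: 0 → 0 — ok.
Parity must change: even → odd — ok.
Rule(s) violated: ΔL, ΔJ.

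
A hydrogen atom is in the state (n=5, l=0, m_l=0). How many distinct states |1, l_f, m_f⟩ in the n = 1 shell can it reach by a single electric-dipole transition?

E1 requires l_f ∈ {-1, 1}, but neither lies in [0, 0], so no final state is reachable.
Total: 0.

0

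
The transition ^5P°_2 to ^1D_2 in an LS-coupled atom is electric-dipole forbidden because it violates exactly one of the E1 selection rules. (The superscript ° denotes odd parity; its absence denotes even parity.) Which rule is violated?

Initial level: S=2, L=1, J=2, parity odd. Final level: S=0, L=2, J=2, parity even.
Parity must change: odd → even — ✓.
ΔS = 0: S: 2 → 0 — ✗.
ΔL = 0, ±1 (not L=0↔0): L: 1 → 2, ΔL = +1 — ✓.
ΔJ = 0, ±1 (not J=0↔0): J: 2 → 2, ΔJ = +0 — ✓.

the ΔS = 0 rule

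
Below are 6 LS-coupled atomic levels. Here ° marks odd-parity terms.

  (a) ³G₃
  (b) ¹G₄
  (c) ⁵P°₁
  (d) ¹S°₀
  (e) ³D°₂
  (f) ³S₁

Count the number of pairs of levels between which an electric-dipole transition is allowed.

0

(a)–(b): forbidden (parity, ΔS).
(a)–(c): forbidden (ΔS, ΔL, ΔJ).
(a)–(d): forbidden (ΔS, ΔL, ΔJ).
(a)–(e): forbidden (ΔL).
(a)–(f): forbidden (parity, ΔL, ΔJ).
(b)–(c): forbidden (ΔS, ΔL, ΔJ).
(b)–(d): forbidden (ΔL, ΔJ).
(b)–(e): forbidden (ΔS, ΔL, ΔJ).
(b)–(f): forbidden (parity, ΔS, ΔL, ΔJ).
(c)–(d): forbidden (parity, ΔS).
(c)–(e): forbidden (parity, ΔS).
(c)–(f): forbidden (ΔS).
(d)–(e): forbidden (parity, ΔS, ΔL, ΔJ).
(d)–(f): forbidden (ΔS, ΔL).
(e)–(f): forbidden (ΔL).
Allowed pairs: 0 of 15.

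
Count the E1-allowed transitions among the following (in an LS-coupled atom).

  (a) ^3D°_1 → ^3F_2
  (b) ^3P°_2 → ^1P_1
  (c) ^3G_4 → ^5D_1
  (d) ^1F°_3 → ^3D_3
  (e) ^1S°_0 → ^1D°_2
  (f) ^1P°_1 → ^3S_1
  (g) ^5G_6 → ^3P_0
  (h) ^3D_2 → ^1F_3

1

(a) allowed
(b) forbidden (ΔS fails)
(c) forbidden (parity, ΔS, ΔL, ΔJ fail)
(d) forbidden (ΔS fails)
(e) forbidden (parity, ΔL, ΔJ fail)
(f) forbidden (ΔS fails)
(g) forbidden (parity, ΔS, ΔL, ΔJ fail)
(h) forbidden (parity, ΔS fail)
Total allowed: 1 of 8.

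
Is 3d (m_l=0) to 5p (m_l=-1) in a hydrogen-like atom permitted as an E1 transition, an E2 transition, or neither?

E1

Δl = 1 − 2 = -1; l_i + l_f = 3.
Δm_l = -1.
E1 (Δl = ±1, |Δm_l| ≤ 1): satisfied.
E2 (Δl = 0,±2, l_i+l_f ≥ 2, |Δm_l| ≤ 2): not satisfied.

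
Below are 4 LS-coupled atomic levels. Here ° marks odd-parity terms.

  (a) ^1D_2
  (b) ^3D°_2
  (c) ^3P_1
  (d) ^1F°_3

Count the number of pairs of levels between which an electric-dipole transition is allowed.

2

(a)–(b): forbidden (ΔS).
(a)–(c): forbidden (parity, ΔS).
(a)–(d): allowed.
(b)–(c): allowed.
(b)–(d): forbidden (parity, ΔS).
(c)–(d): forbidden (ΔS, ΔL, ΔJ).
Allowed pairs: 2 of 6.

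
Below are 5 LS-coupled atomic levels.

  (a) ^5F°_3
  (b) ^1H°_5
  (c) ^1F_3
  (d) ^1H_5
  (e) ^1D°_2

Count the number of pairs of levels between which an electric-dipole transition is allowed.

2

(a)–(b): forbidden (parity, ΔS, ΔL, ΔJ).
(a)–(c): forbidden (ΔS).
(a)–(d): forbidden (ΔS, ΔL, ΔJ).
(a)–(e): forbidden (parity, ΔS).
(b)–(c): forbidden (ΔL, ΔJ).
(b)–(d): allowed.
(b)–(e): forbidden (parity, ΔL, ΔJ).
(c)–(d): forbidden (parity, ΔL, ΔJ).
(c)–(e): allowed.
(d)–(e): forbidden (ΔL, ΔJ).
Allowed pairs: 2 of 10.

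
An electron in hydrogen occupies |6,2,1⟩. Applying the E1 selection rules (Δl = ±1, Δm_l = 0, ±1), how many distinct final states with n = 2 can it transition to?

2

E1 requires Δl = ±1, so l_f ∈ {1, 3}; with 0 ≤ l_f ≤ n_f−1 = 1, the allowed l_f values are {1}.
For l_f = 1: m_f ∈ {m_i−1, m_i, m_i+1} ∩ [−1, 1] = {0, 1} → 2 states.
Total: 2.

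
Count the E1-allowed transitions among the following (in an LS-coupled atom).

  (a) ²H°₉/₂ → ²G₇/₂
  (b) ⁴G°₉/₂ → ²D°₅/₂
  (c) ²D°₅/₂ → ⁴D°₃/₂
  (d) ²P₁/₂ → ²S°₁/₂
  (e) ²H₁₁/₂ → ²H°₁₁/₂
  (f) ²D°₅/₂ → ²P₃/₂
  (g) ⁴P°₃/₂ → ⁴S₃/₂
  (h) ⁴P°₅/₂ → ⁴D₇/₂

(a) allowed
(b) forbidden (parity, ΔS, ΔL, ΔJ fail)
(c) forbidden (parity, ΔS fail)
(d) allowed
(e) allowed
(f) allowed
(g) allowed
(h) allowed
Total allowed: 6 of 8.

6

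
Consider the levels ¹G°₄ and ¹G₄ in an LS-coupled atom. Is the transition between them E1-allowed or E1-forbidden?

Parity must change: odd → even — ✓.
ΔS = 0: S: 0 → 0 — ✓.
ΔL = 0, ±1 (not L=0↔0): L: 4 → 4, ΔL = +0 — ✓.
ΔJ = 0, ±1 (not J=0↔0): J: 4 → 4, ΔJ = +0 — ✓.
All four E1 rules are satisfied.

allowed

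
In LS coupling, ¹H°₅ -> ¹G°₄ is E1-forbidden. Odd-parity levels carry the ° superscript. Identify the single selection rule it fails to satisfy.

parity

Initial level: S=0, L=5, J=5, parity odd. Final level: S=0, L=4, J=4, parity odd.
Parity must change: odd → odd — fails.
ΔL = 0, ±1 (not L=0↔0): L: 5 → 4, ΔL = -1 — ok.
ΔS = 0: S: 0 → 0 — ok.
ΔJ = 0, ±1 (not J=0↔0): J: 5 → 4, ΔJ = -1 — ok.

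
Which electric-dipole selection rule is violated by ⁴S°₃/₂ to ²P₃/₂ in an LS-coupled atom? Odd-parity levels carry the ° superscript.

the ΔS = 0 rule

Reading off the term symbols: S 3/2→1/2, L 0→1, J 3/2→3/2, parity odd→even.
Parity must change: odd → even — passes.
ΔS = 0: S: 3/2 → 1/2 — fails.
ΔL = 0, ±1 (not L=0↔0): L: 0 → 1, ΔL = +1 — passes.
ΔJ = 0, ±1 (not J=0↔0): J: 3/2 → 3/2, ΔJ = +0 — passes.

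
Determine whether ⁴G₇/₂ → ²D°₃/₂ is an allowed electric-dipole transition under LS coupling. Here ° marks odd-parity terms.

forbidden

Reading off the term symbols: S 3/2→1/2, L 4→2, J 7/2→3/2, parity even→odd.
Parity must change: even → odd — ok.
ΔS = 0: S: 3/2 → 1/2 — fails.
ΔL = 0, ±1 (not L=0↔0): L: 4 → 2, ΔL = -2 — fails.
ΔJ = 0, ±1 (not J=0↔0): J: 7/2 → 3/2, ΔJ = -2 — fails.
Rule(s) violated: ΔS, ΔL, ΔJ.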